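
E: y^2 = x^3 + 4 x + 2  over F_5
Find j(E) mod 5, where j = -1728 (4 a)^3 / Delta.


Delta = -16(4 a^3 + 27 b^2) mod 5 = 1
-1728 * (4 a)^3 = -1728 * (4*4)^3 mod 5 = 2
j = 2 * 1^(-1) mod 5 = 2

j = 2 (mod 5)


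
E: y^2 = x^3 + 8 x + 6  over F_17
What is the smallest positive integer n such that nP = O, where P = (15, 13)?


Compute successive multiples of P until we hit O:
  1P = (15, 13)
  2P = (6, 7)
  3P = (4, 0)
  4P = (6, 10)
  5P = (15, 4)
  6P = O

ord(P) = 6


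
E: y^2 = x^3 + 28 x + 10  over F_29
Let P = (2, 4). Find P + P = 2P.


Doubling: s = (3 x1^2 + a) / (2 y1)
s = (3*2^2 + 28) / (2*4) mod 29 = 5
x3 = s^2 - 2 x1 mod 29 = 5^2 - 2*2 = 21
y3 = s (x1 - x3) - y1 mod 29 = 5 * (2 - 21) - 4 = 17

2P = (21, 17)


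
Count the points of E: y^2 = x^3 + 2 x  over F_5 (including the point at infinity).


For each x in F_5, count y with y^2 = x^3 + 2 x + 0 mod 5:
  x = 0: RHS = 0, y in [0]  -> 1 point(s)
Affine points: 1. Add the point at infinity: total = 2.

#E(F_5) = 2


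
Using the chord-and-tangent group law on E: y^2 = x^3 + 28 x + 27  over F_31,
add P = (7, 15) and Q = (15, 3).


P != Q, so use the chord formula.
s = (y2 - y1) / (x2 - x1) = (19) / (8) mod 31 = 14
x3 = s^2 - x1 - x2 mod 31 = 14^2 - 7 - 15 = 19
y3 = s (x1 - x3) - y1 mod 31 = 14 * (7 - 19) - 15 = 3

P + Q = (19, 3)


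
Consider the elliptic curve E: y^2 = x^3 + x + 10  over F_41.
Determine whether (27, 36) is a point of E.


Check whether y^2 = x^3 + 1 x + 10 (mod 41) for (x, y) = (27, 36).
LHS: y^2 = 36^2 mod 41 = 25
RHS: x^3 + 1 x + 10 = 27^3 + 1*27 + 10 mod 41 = 40
LHS != RHS

No, not on the curve


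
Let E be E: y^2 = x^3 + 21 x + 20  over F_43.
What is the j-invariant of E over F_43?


Delta = -16(4 a^3 + 27 b^2) mod 43 = 25
-1728 * (4 a)^3 = -1728 * (4*21)^3 mod 43 = 21
j = 21 * 25^(-1) mod 43 = 6

j = 6 (mod 43)


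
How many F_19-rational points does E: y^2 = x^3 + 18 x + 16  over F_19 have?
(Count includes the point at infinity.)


For each x in F_19, count y with y^2 = x^3 + 18 x + 16 mod 19:
  x = 0: RHS = 16, y in [4, 15]  -> 2 point(s)
  x = 1: RHS = 16, y in [4, 15]  -> 2 point(s)
  x = 4: RHS = 0, y in [0]  -> 1 point(s)
  x = 6: RHS = 17, y in [6, 13]  -> 2 point(s)
  x = 8: RHS = 7, y in [8, 11]  -> 2 point(s)
  x = 11: RHS = 6, y in [5, 14]  -> 2 point(s)
  x = 16: RHS = 11, y in [7, 12]  -> 2 point(s)
  x = 18: RHS = 16, y in [4, 15]  -> 2 point(s)
Affine points: 15. Add the point at infinity: total = 16.

#E(F_19) = 16


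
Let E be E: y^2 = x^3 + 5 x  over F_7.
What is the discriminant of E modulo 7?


4 a^3 + 27 b^2 = 4*5^3 + 27*0^2 = 500 + 0 = 500
Delta = -16 * (500) = -8000
Delta mod 7 = 1

Delta = 1 (mod 7)


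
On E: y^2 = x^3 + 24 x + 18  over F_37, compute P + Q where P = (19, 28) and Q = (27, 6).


P != Q, so use the chord formula.
s = (y2 - y1) / (x2 - x1) = (15) / (8) mod 37 = 25
x3 = s^2 - x1 - x2 mod 37 = 25^2 - 19 - 27 = 24
y3 = s (x1 - x3) - y1 mod 37 = 25 * (19 - 24) - 28 = 32

P + Q = (24, 32)


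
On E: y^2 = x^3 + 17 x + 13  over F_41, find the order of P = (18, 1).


Compute successive multiples of P until we hit O:
  1P = (18, 1)
  2P = (1, 21)
  3P = (17, 34)
  4P = (29, 34)
  5P = (3, 3)
  6P = (12, 31)
  7P = (36, 7)
  8P = (19, 26)
  ... (continuing to 47P)
  47P = O

ord(P) = 47


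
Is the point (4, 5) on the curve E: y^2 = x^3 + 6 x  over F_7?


Check whether y^2 = x^3 + 6 x + 0 (mod 7) for (x, y) = (4, 5).
LHS: y^2 = 5^2 mod 7 = 4
RHS: x^3 + 6 x + 0 = 4^3 + 6*4 + 0 mod 7 = 4
LHS = RHS

Yes, on the curve


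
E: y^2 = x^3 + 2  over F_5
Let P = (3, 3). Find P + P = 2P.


Doubling: s = (3 x1^2 + a) / (2 y1)
s = (3*3^2 + 0) / (2*3) mod 5 = 2
x3 = s^2 - 2 x1 mod 5 = 2^2 - 2*3 = 3
y3 = s (x1 - x3) - y1 mod 5 = 2 * (3 - 3) - 3 = 2

2P = (3, 2)


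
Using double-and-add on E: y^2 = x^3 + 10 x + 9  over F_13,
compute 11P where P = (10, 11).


k = 11 = 1011_2 (binary, LSB first: 1101)
Double-and-add from P = (10, 11):
  bit 0 = 1: acc = O + (10, 11) = (10, 11)
  bit 1 = 1: acc = (10, 11) + (3, 12) = (4, 3)
  bit 2 = 0: acc unchanged = (4, 3)
  bit 3 = 1: acc = (4, 3) + (0, 10) = (8, 4)

11P = (8, 4)


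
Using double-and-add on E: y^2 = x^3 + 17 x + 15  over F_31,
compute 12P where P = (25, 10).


k = 12 = 1100_2 (binary, LSB first: 0011)
Double-and-add from P = (25, 10):
  bit 0 = 0: acc unchanged = O
  bit 1 = 0: acc unchanged = O
  bit 2 = 1: acc = O + (23, 24) = (23, 24)
  bit 3 = 1: acc = (23, 24) + (10, 10) = (12, 26)

12P = (12, 26)


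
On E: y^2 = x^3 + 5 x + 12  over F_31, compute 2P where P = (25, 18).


Doubling: s = (3 x1^2 + a) / (2 y1)
s = (3*25^2 + 5) / (2*18) mod 31 = 4
x3 = s^2 - 2 x1 mod 31 = 4^2 - 2*25 = 28
y3 = s (x1 - x3) - y1 mod 31 = 4 * (25 - 28) - 18 = 1

2P = (28, 1)


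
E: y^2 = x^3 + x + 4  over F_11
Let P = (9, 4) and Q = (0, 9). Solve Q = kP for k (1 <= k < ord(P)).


Enumerate multiples of P until we hit Q = (0, 9):
  1P = (9, 4)
  2P = (2, 6)
  3P = (3, 10)
  4P = (0, 9)
Match found at i = 4.

k = 4


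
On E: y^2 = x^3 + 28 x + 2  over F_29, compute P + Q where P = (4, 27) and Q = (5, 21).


P != Q, so use the chord formula.
s = (y2 - y1) / (x2 - x1) = (23) / (1) mod 29 = 23
x3 = s^2 - x1 - x2 mod 29 = 23^2 - 4 - 5 = 27
y3 = s (x1 - x3) - y1 mod 29 = 23 * (4 - 27) - 27 = 24

P + Q = (27, 24)


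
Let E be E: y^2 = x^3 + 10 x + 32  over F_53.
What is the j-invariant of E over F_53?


Delta = -16(4 a^3 + 27 b^2) mod 53 = 47
-1728 * (4 a)^3 = -1728 * (4*10)^3 mod 53 = 26
j = 26 * 47^(-1) mod 53 = 31

j = 31 (mod 53)


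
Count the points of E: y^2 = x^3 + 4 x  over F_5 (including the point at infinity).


For each x in F_5, count y with y^2 = x^3 + 4 x + 0 mod 5:
  x = 0: RHS = 0, y in [0]  -> 1 point(s)
  x = 1: RHS = 0, y in [0]  -> 1 point(s)
  x = 2: RHS = 1, y in [1, 4]  -> 2 point(s)
  x = 3: RHS = 4, y in [2, 3]  -> 2 point(s)
  x = 4: RHS = 0, y in [0]  -> 1 point(s)
Affine points: 7. Add the point at infinity: total = 8.

#E(F_5) = 8


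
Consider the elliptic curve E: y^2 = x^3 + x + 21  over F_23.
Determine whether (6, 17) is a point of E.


Check whether y^2 = x^3 + 1 x + 21 (mod 23) for (x, y) = (6, 17).
LHS: y^2 = 17^2 mod 23 = 13
RHS: x^3 + 1 x + 21 = 6^3 + 1*6 + 21 mod 23 = 13
LHS = RHS

Yes, on the curve


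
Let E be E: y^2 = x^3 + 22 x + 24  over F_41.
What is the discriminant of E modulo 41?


4 a^3 + 27 b^2 = 4*22^3 + 27*24^2 = 42592 + 15552 = 58144
Delta = -16 * (58144) = -930304
Delta mod 41 = 27

Delta = 27 (mod 41)


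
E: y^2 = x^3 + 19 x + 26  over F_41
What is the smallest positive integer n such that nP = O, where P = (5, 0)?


Compute successive multiples of P until we hit O:
  1P = (5, 0)
  2P = O

ord(P) = 2


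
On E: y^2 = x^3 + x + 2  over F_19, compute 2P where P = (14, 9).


Doubling: s = (3 x1^2 + a) / (2 y1)
s = (3*14^2 + 1) / (2*9) mod 19 = 0
x3 = s^2 - 2 x1 mod 19 = 0^2 - 2*14 = 10
y3 = s (x1 - x3) - y1 mod 19 = 0 * (14 - 10) - 9 = 10

2P = (10, 10)


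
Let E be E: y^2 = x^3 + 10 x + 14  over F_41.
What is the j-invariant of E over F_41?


Delta = -16(4 a^3 + 27 b^2) mod 41 = 35
-1728 * (4 a)^3 = -1728 * (4*10)^3 mod 41 = 6
j = 6 * 35^(-1) mod 41 = 40

j = 40 (mod 41)


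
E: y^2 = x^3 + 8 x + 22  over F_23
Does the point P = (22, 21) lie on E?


Check whether y^2 = x^3 + 8 x + 22 (mod 23) for (x, y) = (22, 21).
LHS: y^2 = 21^2 mod 23 = 4
RHS: x^3 + 8 x + 22 = 22^3 + 8*22 + 22 mod 23 = 13
LHS != RHS

No, not on the curve


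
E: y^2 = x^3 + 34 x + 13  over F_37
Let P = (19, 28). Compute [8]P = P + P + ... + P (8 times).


k = 8 = 1000_2 (binary, LSB first: 0001)
Double-and-add from P = (19, 28):
  bit 0 = 0: acc unchanged = O
  bit 1 = 0: acc unchanged = O
  bit 2 = 0: acc unchanged = O
  bit 3 = 1: acc = O + (4, 19) = (4, 19)

8P = (4, 19)


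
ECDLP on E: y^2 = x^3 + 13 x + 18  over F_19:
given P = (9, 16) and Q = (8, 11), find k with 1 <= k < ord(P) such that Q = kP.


Enumerate multiples of P until we hit Q = (8, 11):
  1P = (9, 16)
  2P = (8, 11)
Match found at i = 2.

k = 2


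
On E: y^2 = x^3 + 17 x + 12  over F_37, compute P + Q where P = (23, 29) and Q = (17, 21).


P != Q, so use the chord formula.
s = (y2 - y1) / (x2 - x1) = (29) / (31) mod 37 = 26
x3 = s^2 - x1 - x2 mod 37 = 26^2 - 23 - 17 = 7
y3 = s (x1 - x3) - y1 mod 37 = 26 * (23 - 7) - 29 = 17

P + Q = (7, 17)


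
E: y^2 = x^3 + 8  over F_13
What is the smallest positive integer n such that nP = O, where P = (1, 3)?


Compute successive multiples of P until we hit O:
  1P = (1, 3)
  2P = (8, 0)
  3P = (1, 10)
  4P = O

ord(P) = 4


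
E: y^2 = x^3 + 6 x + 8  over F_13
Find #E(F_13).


For each x in F_13, count y with y^2 = x^3 + 6 x + 8 mod 13:
  x = 3: RHS = 1, y in [1, 12]  -> 2 point(s)
  x = 6: RHS = 0, y in [0]  -> 1 point(s)
  x = 7: RHS = 3, y in [4, 9]  -> 2 point(s)
  x = 8: RHS = 9, y in [3, 10]  -> 2 point(s)
  x = 11: RHS = 1, y in [1, 12]  -> 2 point(s)
  x = 12: RHS = 1, y in [1, 12]  -> 2 point(s)
Affine points: 11. Add the point at infinity: total = 12.

#E(F_13) = 12


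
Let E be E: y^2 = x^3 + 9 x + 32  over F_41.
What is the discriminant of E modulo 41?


4 a^3 + 27 b^2 = 4*9^3 + 27*32^2 = 2916 + 27648 = 30564
Delta = -16 * (30564) = -489024
Delta mod 41 = 24

Delta = 24 (mod 41)


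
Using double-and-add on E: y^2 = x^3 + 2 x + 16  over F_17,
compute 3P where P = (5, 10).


k = 3 = 11_2 (binary, LSB first: 11)
Double-and-add from P = (5, 10):
  bit 0 = 1: acc = O + (5, 10) = (5, 10)
  bit 1 = 1: acc = (5, 10) + (16, 8) = (15, 15)

3P = (15, 15)


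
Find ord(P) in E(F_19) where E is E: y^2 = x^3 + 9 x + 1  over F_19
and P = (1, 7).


Compute successive multiples of P until we hit O:
  1P = (1, 7)
  2P = (3, 13)
  3P = (5, 0)
  4P = (3, 6)
  5P = (1, 12)
  6P = O

ord(P) = 6


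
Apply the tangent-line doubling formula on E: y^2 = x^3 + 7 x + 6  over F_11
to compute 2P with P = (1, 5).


Doubling: s = (3 x1^2 + a) / (2 y1)
s = (3*1^2 + 7) / (2*5) mod 11 = 1
x3 = s^2 - 2 x1 mod 11 = 1^2 - 2*1 = 10
y3 = s (x1 - x3) - y1 mod 11 = 1 * (1 - 10) - 5 = 8

2P = (10, 8)


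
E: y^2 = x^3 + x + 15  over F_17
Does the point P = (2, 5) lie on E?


Check whether y^2 = x^3 + 1 x + 15 (mod 17) for (x, y) = (2, 5).
LHS: y^2 = 5^2 mod 17 = 8
RHS: x^3 + 1 x + 15 = 2^3 + 1*2 + 15 mod 17 = 8
LHS = RHS

Yes, on the curve


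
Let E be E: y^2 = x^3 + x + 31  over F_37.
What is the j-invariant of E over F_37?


Delta = -16(4 a^3 + 27 b^2) mod 37 = 35
-1728 * (4 a)^3 = -1728 * (4*1)^3 mod 37 = 1
j = 1 * 35^(-1) mod 37 = 18

j = 18 (mod 37)


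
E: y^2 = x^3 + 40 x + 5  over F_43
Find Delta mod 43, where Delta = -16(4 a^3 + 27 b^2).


4 a^3 + 27 b^2 = 4*40^3 + 27*5^2 = 256000 + 675 = 256675
Delta = -16 * (256675) = -4106800
Delta mod 43 = 1

Delta = 1 (mod 43)


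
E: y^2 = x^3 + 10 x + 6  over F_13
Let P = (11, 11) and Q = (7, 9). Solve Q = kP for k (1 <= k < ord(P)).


Enumerate multiples of P until we hit Q = (7, 9):
  1P = (11, 11)
  2P = (5, 8)
  3P = (7, 4)
  4P = (7, 9)
Match found at i = 4.

k = 4


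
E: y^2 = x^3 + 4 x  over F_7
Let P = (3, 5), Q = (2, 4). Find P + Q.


P != Q, so use the chord formula.
s = (y2 - y1) / (x2 - x1) = (6) / (6) mod 7 = 1
x3 = s^2 - x1 - x2 mod 7 = 1^2 - 3 - 2 = 3
y3 = s (x1 - x3) - y1 mod 7 = 1 * (3 - 3) - 5 = 2

P + Q = (3, 2)


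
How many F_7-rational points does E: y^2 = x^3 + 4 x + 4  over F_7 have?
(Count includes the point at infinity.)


For each x in F_7, count y with y^2 = x^3 + 4 x + 4 mod 7:
  x = 0: RHS = 4, y in [2, 5]  -> 2 point(s)
  x = 1: RHS = 2, y in [3, 4]  -> 2 point(s)
  x = 3: RHS = 1, y in [1, 6]  -> 2 point(s)
  x = 4: RHS = 0, y in [0]  -> 1 point(s)
  x = 5: RHS = 2, y in [3, 4]  -> 2 point(s)
Affine points: 9. Add the point at infinity: total = 10.

#E(F_7) = 10


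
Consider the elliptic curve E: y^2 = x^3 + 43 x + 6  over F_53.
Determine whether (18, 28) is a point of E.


Check whether y^2 = x^3 + 43 x + 6 (mod 53) for (x, y) = (18, 28).
LHS: y^2 = 28^2 mod 53 = 42
RHS: x^3 + 43 x + 6 = 18^3 + 43*18 + 6 mod 53 = 40
LHS != RHS

No, not on the curve


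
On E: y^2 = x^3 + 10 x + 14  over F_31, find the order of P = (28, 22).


Compute successive multiples of P until we hit O:
  1P = (28, 22)
  2P = (13, 4)
  3P = (15, 6)
  4P = (24, 2)
  5P = (4, 5)
  6P = (3, 28)
  7P = (1, 5)
  8P = (22, 30)
  ... (continuing to 23P)
  23P = O

ord(P) = 23


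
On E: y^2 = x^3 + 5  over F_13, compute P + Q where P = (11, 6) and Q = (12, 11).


P != Q, so use the chord formula.
s = (y2 - y1) / (x2 - x1) = (5) / (1) mod 13 = 5
x3 = s^2 - x1 - x2 mod 13 = 5^2 - 11 - 12 = 2
y3 = s (x1 - x3) - y1 mod 13 = 5 * (11 - 2) - 6 = 0

P + Q = (2, 0)


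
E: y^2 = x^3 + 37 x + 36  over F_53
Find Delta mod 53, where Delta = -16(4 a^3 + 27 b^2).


4 a^3 + 27 b^2 = 4*37^3 + 27*36^2 = 202612 + 34992 = 237604
Delta = -16 * (237604) = -3801664
Delta mod 53 = 26

Delta = 26 (mod 53)


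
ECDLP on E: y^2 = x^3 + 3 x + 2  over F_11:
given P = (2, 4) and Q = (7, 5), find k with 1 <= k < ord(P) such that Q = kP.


Enumerate multiples of P until we hit Q = (7, 5):
  1P = (2, 4)
  2P = (10, 3)
  3P = (4, 10)
  4P = (3, 4)
  5P = (6, 7)
  6P = (7, 6)
  7P = (7, 5)
Match found at i = 7.

k = 7


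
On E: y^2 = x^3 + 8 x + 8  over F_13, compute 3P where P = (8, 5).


k = 3 = 11_2 (binary, LSB first: 11)
Double-and-add from P = (8, 5):
  bit 0 = 1: acc = O + (8, 5) = (8, 5)
  bit 1 = 1: acc = (8, 5) + (7, 2) = (7, 11)

3P = (7, 11)


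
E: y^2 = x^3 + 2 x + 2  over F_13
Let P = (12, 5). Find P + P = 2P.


Doubling: s = (3 x1^2 + a) / (2 y1)
s = (3*12^2 + 2) / (2*5) mod 13 = 7
x3 = s^2 - 2 x1 mod 13 = 7^2 - 2*12 = 12
y3 = s (x1 - x3) - y1 mod 13 = 7 * (12 - 12) - 5 = 8

2P = (12, 8)


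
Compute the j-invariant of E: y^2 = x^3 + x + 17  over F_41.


Delta = -16(4 a^3 + 27 b^2) mod 41 = 15
-1728 * (4 a)^3 = -1728 * (4*1)^3 mod 41 = 26
j = 26 * 15^(-1) mod 41 = 40

j = 40 (mod 41)


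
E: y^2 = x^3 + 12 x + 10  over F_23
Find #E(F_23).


For each x in F_23, count y with y^2 = x^3 + 12 x + 10 mod 23:
  x = 1: RHS = 0, y in [0]  -> 1 point(s)
  x = 3: RHS = 4, y in [2, 21]  -> 2 point(s)
  x = 7: RHS = 0, y in [0]  -> 1 point(s)
  x = 10: RHS = 3, y in [7, 16]  -> 2 point(s)
  x = 11: RHS = 1, y in [1, 22]  -> 2 point(s)
  x = 14: RHS = 1, y in [1, 22]  -> 2 point(s)
  x = 15: RHS = 0, y in [0]  -> 1 point(s)
  x = 18: RHS = 9, y in [3, 20]  -> 2 point(s)
  x = 19: RHS = 13, y in [6, 17]  -> 2 point(s)
  x = 20: RHS = 16, y in [4, 19]  -> 2 point(s)
  x = 21: RHS = 1, y in [1, 22]  -> 2 point(s)
Affine points: 19. Add the point at infinity: total = 20.

#E(F_23) = 20


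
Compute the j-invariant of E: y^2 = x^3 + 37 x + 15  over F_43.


Delta = -16(4 a^3 + 27 b^2) mod 43 = 1
-1728 * (4 a)^3 = -1728 * (4*37)^3 mod 43 = 39
j = 39 * 1^(-1) mod 43 = 39

j = 39 (mod 43)


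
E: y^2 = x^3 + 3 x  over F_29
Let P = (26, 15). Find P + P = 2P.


Doubling: s = (3 x1^2 + a) / (2 y1)
s = (3*26^2 + 3) / (2*15) mod 29 = 1
x3 = s^2 - 2 x1 mod 29 = 1^2 - 2*26 = 7
y3 = s (x1 - x3) - y1 mod 29 = 1 * (26 - 7) - 15 = 4

2P = (7, 4)


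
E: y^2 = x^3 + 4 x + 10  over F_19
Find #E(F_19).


For each x in F_19, count y with y^2 = x^3 + 4 x + 10 mod 19:
  x = 2: RHS = 7, y in [8, 11]  -> 2 point(s)
  x = 3: RHS = 11, y in [7, 12]  -> 2 point(s)
  x = 7: RHS = 1, y in [1, 18]  -> 2 point(s)
  x = 10: RHS = 5, y in [9, 10]  -> 2 point(s)
  x = 11: RHS = 17, y in [6, 13]  -> 2 point(s)
  x = 12: RHS = 0, y in [0]  -> 1 point(s)
  x = 13: RHS = 17, y in [6, 13]  -> 2 point(s)
  x = 14: RHS = 17, y in [6, 13]  -> 2 point(s)
  x = 15: RHS = 6, y in [5, 14]  -> 2 point(s)
  x = 16: RHS = 9, y in [3, 16]  -> 2 point(s)
  x = 18: RHS = 5, y in [9, 10]  -> 2 point(s)
Affine points: 21. Add the point at infinity: total = 22.

#E(F_19) = 22


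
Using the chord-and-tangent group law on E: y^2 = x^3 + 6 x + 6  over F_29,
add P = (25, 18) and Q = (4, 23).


P != Q, so use the chord formula.
s = (y2 - y1) / (x2 - x1) = (5) / (8) mod 29 = 26
x3 = s^2 - x1 - x2 mod 29 = 26^2 - 25 - 4 = 9
y3 = s (x1 - x3) - y1 mod 29 = 26 * (25 - 9) - 18 = 21

P + Q = (9, 21)


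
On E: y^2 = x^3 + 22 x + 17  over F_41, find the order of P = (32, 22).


Compute successive multiples of P until we hit O:
  1P = (32, 22)
  2P = (8, 7)
  3P = (11, 27)
  4P = (16, 23)
  5P = (30, 24)
  6P = (21, 8)
  7P = (13, 32)
  8P = (4, 28)
  ... (continuing to 17P)
  17P = O

ord(P) = 17


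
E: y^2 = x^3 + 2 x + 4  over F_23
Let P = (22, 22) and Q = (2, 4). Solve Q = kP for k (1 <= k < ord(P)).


Enumerate multiples of P until we hit Q = (2, 4):
  1P = (22, 22)
  2P = (14, 4)
  3P = (5, 22)
  4P = (19, 1)
  5P = (8, 7)
  6P = (6, 5)
  7P = (7, 4)
  8P = (12, 13)
  9P = (2, 19)
  10P = (0, 2)
  11P = (10, 14)
  12P = (17, 12)
  13P = (11, 0)
  14P = (17, 11)
  15P = (10, 9)
  16P = (0, 21)
  17P = (2, 4)
Match found at i = 17.

k = 17


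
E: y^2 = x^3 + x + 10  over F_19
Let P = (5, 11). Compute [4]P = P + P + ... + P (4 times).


k = 4 = 100_2 (binary, LSB first: 001)
Double-and-add from P = (5, 11):
  bit 0 = 0: acc unchanged = O
  bit 1 = 0: acc unchanged = O
  bit 2 = 1: acc = O + (2, 18) = (2, 18)

4P = (2, 18)


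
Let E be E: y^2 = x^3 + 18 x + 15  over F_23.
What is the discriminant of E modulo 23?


4 a^3 + 27 b^2 = 4*18^3 + 27*15^2 = 23328 + 6075 = 29403
Delta = -16 * (29403) = -470448
Delta mod 23 = 17

Delta = 17 (mod 23)


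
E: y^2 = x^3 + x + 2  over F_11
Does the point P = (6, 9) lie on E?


Check whether y^2 = x^3 + 1 x + 2 (mod 11) for (x, y) = (6, 9).
LHS: y^2 = 9^2 mod 11 = 4
RHS: x^3 + 1 x + 2 = 6^3 + 1*6 + 2 mod 11 = 4
LHS = RHS

Yes, on the curve


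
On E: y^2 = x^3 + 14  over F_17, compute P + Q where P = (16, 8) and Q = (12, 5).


P != Q, so use the chord formula.
s = (y2 - y1) / (x2 - x1) = (14) / (13) mod 17 = 5
x3 = s^2 - x1 - x2 mod 17 = 5^2 - 16 - 12 = 14
y3 = s (x1 - x3) - y1 mod 17 = 5 * (16 - 14) - 8 = 2

P + Q = (14, 2)


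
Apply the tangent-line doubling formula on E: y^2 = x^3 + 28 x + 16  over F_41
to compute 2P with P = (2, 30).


Doubling: s = (3 x1^2 + a) / (2 y1)
s = (3*2^2 + 28) / (2*30) mod 41 = 28
x3 = s^2 - 2 x1 mod 41 = 28^2 - 2*2 = 1
y3 = s (x1 - x3) - y1 mod 41 = 28 * (2 - 1) - 30 = 39

2P = (1, 39)


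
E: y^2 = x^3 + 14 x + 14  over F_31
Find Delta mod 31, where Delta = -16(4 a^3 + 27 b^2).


4 a^3 + 27 b^2 = 4*14^3 + 27*14^2 = 10976 + 5292 = 16268
Delta = -16 * (16268) = -260288
Delta mod 31 = 19

Delta = 19 (mod 31)


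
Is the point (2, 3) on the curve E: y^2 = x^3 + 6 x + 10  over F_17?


Check whether y^2 = x^3 + 6 x + 10 (mod 17) for (x, y) = (2, 3).
LHS: y^2 = 3^2 mod 17 = 9
RHS: x^3 + 6 x + 10 = 2^3 + 6*2 + 10 mod 17 = 13
LHS != RHS

No, not on the curve


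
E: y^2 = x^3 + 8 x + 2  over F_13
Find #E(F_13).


For each x in F_13, count y with y^2 = x^3 + 8 x + 2 mod 13:
  x = 2: RHS = 0, y in [0]  -> 1 point(s)
  x = 3: RHS = 1, y in [1, 12]  -> 2 point(s)
  x = 9: RHS = 10, y in [6, 7]  -> 2 point(s)
  x = 10: RHS = 3, y in [4, 9]  -> 2 point(s)
  x = 11: RHS = 4, y in [2, 11]  -> 2 point(s)
Affine points: 9. Add the point at infinity: total = 10.

#E(F_13) = 10


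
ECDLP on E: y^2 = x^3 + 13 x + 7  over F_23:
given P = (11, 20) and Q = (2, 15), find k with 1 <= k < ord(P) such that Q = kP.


Enumerate multiples of P until we hit Q = (2, 15):
  1P = (11, 20)
  2P = (13, 21)
  3P = (5, 6)
  4P = (15, 9)
  5P = (6, 18)
  6P = (8, 18)
  7P = (7, 21)
  8P = (18, 22)
  9P = (3, 2)
  10P = (4, 13)
  11P = (9, 5)
  12P = (19, 12)
  13P = (17, 9)
  14P = (22, 4)
  15P = (2, 15)
Match found at i = 15.

k = 15


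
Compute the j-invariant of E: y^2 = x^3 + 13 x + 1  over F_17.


Delta = -16(4 a^3 + 27 b^2) mod 17 = 9
-1728 * (4 a)^3 = -1728 * (4*13)^3 mod 17 = 6
j = 6 * 9^(-1) mod 17 = 12

j = 12 (mod 17)


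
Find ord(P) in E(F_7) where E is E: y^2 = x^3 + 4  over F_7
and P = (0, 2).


Compute successive multiples of P until we hit O:
  1P = (0, 2)
  2P = (0, 5)
  3P = O

ord(P) = 3


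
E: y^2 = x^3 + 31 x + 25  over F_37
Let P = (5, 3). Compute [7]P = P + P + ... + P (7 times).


k = 7 = 111_2 (binary, LSB first: 111)
Double-and-add from P = (5, 3):
  bit 0 = 1: acc = O + (5, 3) = (5, 3)
  bit 1 = 1: acc = (5, 3) + (2, 13) = (0, 5)
  bit 2 = 1: acc = (0, 5) + (7, 20) = (21, 24)

7P = (21, 24)


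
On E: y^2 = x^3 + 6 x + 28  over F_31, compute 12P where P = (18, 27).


k = 12 = 1100_2 (binary, LSB first: 0011)
Double-and-add from P = (18, 27):
  bit 0 = 0: acc unchanged = O
  bit 1 = 0: acc unchanged = O
  bit 2 = 1: acc = O + (28, 13) = (28, 13)
  bit 3 = 1: acc = (28, 13) + (26, 11) = (9, 6)

12P = (9, 6)


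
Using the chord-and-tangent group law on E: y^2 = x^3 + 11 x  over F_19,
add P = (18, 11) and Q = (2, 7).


P != Q, so use the chord formula.
s = (y2 - y1) / (x2 - x1) = (15) / (3) mod 19 = 5
x3 = s^2 - x1 - x2 mod 19 = 5^2 - 18 - 2 = 5
y3 = s (x1 - x3) - y1 mod 19 = 5 * (18 - 5) - 11 = 16

P + Q = (5, 16)


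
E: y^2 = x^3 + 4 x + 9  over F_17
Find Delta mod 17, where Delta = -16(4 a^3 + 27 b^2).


4 a^3 + 27 b^2 = 4*4^3 + 27*9^2 = 256 + 2187 = 2443
Delta = -16 * (2443) = -39088
Delta mod 17 = 12

Delta = 12 (mod 17)


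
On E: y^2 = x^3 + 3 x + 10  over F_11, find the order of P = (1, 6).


Compute successive multiples of P until we hit O:
  1P = (1, 6)
  2P = (1, 5)
  3P = O

ord(P) = 3


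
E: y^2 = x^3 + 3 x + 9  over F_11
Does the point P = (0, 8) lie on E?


Check whether y^2 = x^3 + 3 x + 9 (mod 11) for (x, y) = (0, 8).
LHS: y^2 = 8^2 mod 11 = 9
RHS: x^3 + 3 x + 9 = 0^3 + 3*0 + 9 mod 11 = 9
LHS = RHS

Yes, on the curve


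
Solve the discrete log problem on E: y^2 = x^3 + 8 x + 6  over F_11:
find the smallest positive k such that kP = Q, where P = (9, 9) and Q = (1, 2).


Enumerate multiples of P until we hit Q = (1, 2):
  1P = (9, 9)
  2P = (7, 3)
  3P = (4, 6)
  4P = (1, 9)
  5P = (1, 2)
Match found at i = 5.

k = 5


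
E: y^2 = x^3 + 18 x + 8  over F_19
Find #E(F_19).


For each x in F_19, count y with y^2 = x^3 + 18 x + 8 mod 19:
  x = 4: RHS = 11, y in [7, 12]  -> 2 point(s)
  x = 6: RHS = 9, y in [3, 16]  -> 2 point(s)
  x = 9: RHS = 6, y in [5, 14]  -> 2 point(s)
  x = 11: RHS = 17, y in [6, 13]  -> 2 point(s)
  x = 13: RHS = 7, y in [8, 11]  -> 2 point(s)
  x = 15: RHS = 5, y in [9, 10]  -> 2 point(s)
Affine points: 12. Add the point at infinity: total = 13.

#E(F_19) = 13


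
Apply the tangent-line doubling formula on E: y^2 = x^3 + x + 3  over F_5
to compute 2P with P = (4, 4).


Doubling: s = (3 x1^2 + a) / (2 y1)
s = (3*4^2 + 1) / (2*4) mod 5 = 3
x3 = s^2 - 2 x1 mod 5 = 3^2 - 2*4 = 1
y3 = s (x1 - x3) - y1 mod 5 = 3 * (4 - 1) - 4 = 0

2P = (1, 0)


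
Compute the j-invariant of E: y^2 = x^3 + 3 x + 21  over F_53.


Delta = -16(4 a^3 + 27 b^2) mod 53 = 44
-1728 * (4 a)^3 = -1728 * (4*3)^3 mod 53 = 36
j = 36 * 44^(-1) mod 53 = 49

j = 49 (mod 53)


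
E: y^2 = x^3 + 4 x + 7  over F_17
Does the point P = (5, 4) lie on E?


Check whether y^2 = x^3 + 4 x + 7 (mod 17) for (x, y) = (5, 4).
LHS: y^2 = 4^2 mod 17 = 16
RHS: x^3 + 4 x + 7 = 5^3 + 4*5 + 7 mod 17 = 16
LHS = RHS

Yes, on the curve


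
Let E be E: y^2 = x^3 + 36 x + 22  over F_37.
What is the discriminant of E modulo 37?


4 a^3 + 27 b^2 = 4*36^3 + 27*22^2 = 186624 + 13068 = 199692
Delta = -16 * (199692) = -3195072
Delta mod 37 = 26

Delta = 26 (mod 37)


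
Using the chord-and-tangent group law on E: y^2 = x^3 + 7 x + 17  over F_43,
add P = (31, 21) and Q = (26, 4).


P != Q, so use the chord formula.
s = (y2 - y1) / (x2 - x1) = (26) / (38) mod 43 = 12
x3 = s^2 - x1 - x2 mod 43 = 12^2 - 31 - 26 = 1
y3 = s (x1 - x3) - y1 mod 43 = 12 * (31 - 1) - 21 = 38

P + Q = (1, 38)


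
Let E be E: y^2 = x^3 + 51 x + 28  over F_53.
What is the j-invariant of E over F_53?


Delta = -16(4 a^3 + 27 b^2) mod 53 = 17
-1728 * (4 a)^3 = -1728 * (4*51)^3 mod 53 = 7
j = 7 * 17^(-1) mod 53 = 16

j = 16 (mod 53)


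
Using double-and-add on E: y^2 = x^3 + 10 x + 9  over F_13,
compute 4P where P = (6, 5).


k = 4 = 100_2 (binary, LSB first: 001)
Double-and-add from P = (6, 5):
  bit 0 = 0: acc unchanged = O
  bit 1 = 0: acc unchanged = O
  bit 2 = 1: acc = O + (6, 8) = (6, 8)

4P = (6, 8)


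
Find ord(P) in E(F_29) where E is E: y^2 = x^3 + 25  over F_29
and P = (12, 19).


Compute successive multiples of P until we hit O:
  1P = (12, 19)
  2P = (18, 12)
  3P = (6, 3)
  4P = (2, 27)
  5P = (11, 15)
  6P = (22, 28)
  7P = (28, 13)
  8P = (5, 11)
  ... (continuing to 30P)
  30P = O

ord(P) = 30


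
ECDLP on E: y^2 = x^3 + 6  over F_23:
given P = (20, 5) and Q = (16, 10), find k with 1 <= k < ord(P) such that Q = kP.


Enumerate multiples of P until we hit Q = (16, 10):
  1P = (20, 5)
  2P = (8, 9)
  3P = (13, 8)
  4P = (16, 13)
  5P = (14, 6)
  6P = (5, 4)
  7P = (7, 2)
  8P = (0, 12)
  9P = (11, 16)
  10P = (4, 1)
  11P = (12, 20)
  12P = (15, 0)
  13P = (12, 3)
  14P = (4, 22)
  15P = (11, 7)
  16P = (0, 11)
  17P = (7, 21)
  18P = (5, 19)
  19P = (14, 17)
  20P = (16, 10)
Match found at i = 20.

k = 20


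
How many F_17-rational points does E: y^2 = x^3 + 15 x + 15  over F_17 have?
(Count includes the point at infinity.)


For each x in F_17, count y with y^2 = x^3 + 15 x + 15 mod 17:
  x = 0: RHS = 15, y in [7, 10]  -> 2 point(s)
  x = 2: RHS = 2, y in [6, 11]  -> 2 point(s)
  x = 3: RHS = 2, y in [6, 11]  -> 2 point(s)
  x = 6: RHS = 15, y in [7, 10]  -> 2 point(s)
  x = 7: RHS = 4, y in [2, 15]  -> 2 point(s)
  x = 8: RHS = 1, y in [1, 16]  -> 2 point(s)
  x = 10: RHS = 9, y in [3, 14]  -> 2 point(s)
  x = 11: RHS = 15, y in [7, 10]  -> 2 point(s)
  x = 12: RHS = 2, y in [6, 11]  -> 2 point(s)
  x = 16: RHS = 16, y in [4, 13]  -> 2 point(s)
Affine points: 20. Add the point at infinity: total = 21.

#E(F_17) = 21


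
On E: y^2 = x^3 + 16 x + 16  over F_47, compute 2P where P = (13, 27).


Doubling: s = (3 x1^2 + a) / (2 y1)
s = (3*13^2 + 16) / (2*27) mod 47 = 21
x3 = s^2 - 2 x1 mod 47 = 21^2 - 2*13 = 39
y3 = s (x1 - x3) - y1 mod 47 = 21 * (13 - 39) - 27 = 38

2P = (39, 38)


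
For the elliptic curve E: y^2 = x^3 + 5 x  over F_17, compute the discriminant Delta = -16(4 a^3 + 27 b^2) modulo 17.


4 a^3 + 27 b^2 = 4*5^3 + 27*0^2 = 500 + 0 = 500
Delta = -16 * (500) = -8000
Delta mod 17 = 7

Delta = 7 (mod 17)


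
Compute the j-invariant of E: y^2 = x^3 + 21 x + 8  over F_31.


Delta = -16(4 a^3 + 27 b^2) mod 31 = 20
-1728 * (4 a)^3 = -1728 * (4*21)^3 mod 31 = 27
j = 27 * 20^(-1) mod 31 = 6

j = 6 (mod 31)


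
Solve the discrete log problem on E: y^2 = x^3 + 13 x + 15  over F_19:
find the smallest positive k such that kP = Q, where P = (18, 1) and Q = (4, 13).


Enumerate multiples of P until we hit Q = (4, 13):
  1P = (18, 1)
  2P = (9, 14)
  3P = (3, 9)
  4P = (2, 12)
  5P = (4, 6)
  6P = (17, 0)
  7P = (4, 13)
Match found at i = 7.

k = 7


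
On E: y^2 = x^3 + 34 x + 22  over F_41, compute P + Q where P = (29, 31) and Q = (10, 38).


P != Q, so use the chord formula.
s = (y2 - y1) / (x2 - x1) = (7) / (22) mod 41 = 32
x3 = s^2 - x1 - x2 mod 41 = 32^2 - 29 - 10 = 1
y3 = s (x1 - x3) - y1 mod 41 = 32 * (29 - 1) - 31 = 4

P + Q = (1, 4)


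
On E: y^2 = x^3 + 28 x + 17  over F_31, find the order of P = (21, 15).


Compute successive multiples of P until we hit O:
  1P = (21, 15)
  2P = (3, 2)
  3P = (8, 3)
  4P = (30, 22)
  5P = (25, 6)
  6P = (23, 5)
  7P = (12, 2)
  8P = (2, 9)
  ... (continuing to 28P)
  28P = O

ord(P) = 28


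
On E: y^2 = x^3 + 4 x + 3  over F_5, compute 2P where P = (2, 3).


Doubling: s = (3 x1^2 + a) / (2 y1)
s = (3*2^2 + 4) / (2*3) mod 5 = 1
x3 = s^2 - 2 x1 mod 5 = 1^2 - 2*2 = 2
y3 = s (x1 - x3) - y1 mod 5 = 1 * (2 - 2) - 3 = 2

2P = (2, 2)


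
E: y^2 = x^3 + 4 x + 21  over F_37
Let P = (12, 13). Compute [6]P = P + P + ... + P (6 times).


k = 6 = 110_2 (binary, LSB first: 011)
Double-and-add from P = (12, 13):
  bit 0 = 0: acc unchanged = O
  bit 1 = 1: acc = O + (12, 24) = (12, 24)
  bit 2 = 1: acc = (12, 24) + (12, 13) = O

6P = O


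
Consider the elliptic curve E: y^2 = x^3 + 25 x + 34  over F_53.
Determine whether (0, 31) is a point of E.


Check whether y^2 = x^3 + 25 x + 34 (mod 53) for (x, y) = (0, 31).
LHS: y^2 = 31^2 mod 53 = 7
RHS: x^3 + 25 x + 34 = 0^3 + 25*0 + 34 mod 53 = 34
LHS != RHS

No, not on the curve


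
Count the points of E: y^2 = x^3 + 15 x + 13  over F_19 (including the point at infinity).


For each x in F_19, count y with y^2 = x^3 + 15 x + 13 mod 19:
  x = 3: RHS = 9, y in [3, 16]  -> 2 point(s)
  x = 4: RHS = 4, y in [2, 17]  -> 2 point(s)
  x = 5: RHS = 4, y in [2, 17]  -> 2 point(s)
  x = 7: RHS = 5, y in [9, 10]  -> 2 point(s)
  x = 10: RHS = 4, y in [2, 17]  -> 2 point(s)
  x = 13: RHS = 11, y in [7, 12]  -> 2 point(s)
  x = 16: RHS = 17, y in [6, 13]  -> 2 point(s)
  x = 18: RHS = 16, y in [4, 15]  -> 2 point(s)
Affine points: 16. Add the point at infinity: total = 17.

#E(F_19) = 17


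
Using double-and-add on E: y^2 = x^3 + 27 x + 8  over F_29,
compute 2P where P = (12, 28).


k = 2 = 10_2 (binary, LSB first: 01)
Double-and-add from P = (12, 28):
  bit 0 = 0: acc unchanged = O
  bit 1 = 1: acc = O + (4, 21) = (4, 21)

2P = (4, 21)


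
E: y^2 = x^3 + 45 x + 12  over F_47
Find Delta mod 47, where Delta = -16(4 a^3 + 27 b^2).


4 a^3 + 27 b^2 = 4*45^3 + 27*12^2 = 364500 + 3888 = 368388
Delta = -16 * (368388) = -5894208
Delta mod 47 = 15

Delta = 15 (mod 47)


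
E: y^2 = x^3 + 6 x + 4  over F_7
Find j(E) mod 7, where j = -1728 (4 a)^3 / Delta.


Delta = -16(4 a^3 + 27 b^2) mod 7 = 5
-1728 * (4 a)^3 = -1728 * (4*6)^3 mod 7 = 6
j = 6 * 5^(-1) mod 7 = 4

j = 4 (mod 7)


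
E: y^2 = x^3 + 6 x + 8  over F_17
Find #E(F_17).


For each x in F_17, count y with y^2 = x^3 + 6 x + 8 mod 17:
  x = 0: RHS = 8, y in [5, 12]  -> 2 point(s)
  x = 1: RHS = 15, y in [7, 10]  -> 2 point(s)
  x = 3: RHS = 2, y in [6, 11]  -> 2 point(s)
  x = 7: RHS = 2, y in [6, 11]  -> 2 point(s)
  x = 9: RHS = 9, y in [3, 14]  -> 2 point(s)
  x = 16: RHS = 1, y in [1, 16]  -> 2 point(s)
Affine points: 12. Add the point at infinity: total = 13.

#E(F_17) = 13


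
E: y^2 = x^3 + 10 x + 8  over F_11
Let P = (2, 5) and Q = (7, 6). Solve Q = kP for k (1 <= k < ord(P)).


Enumerate multiples of P until we hit Q = (7, 6):
  1P = (2, 5)
  2P = (7, 6)
Match found at i = 2.

k = 2


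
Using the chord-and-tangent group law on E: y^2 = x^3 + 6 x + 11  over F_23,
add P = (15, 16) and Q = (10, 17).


P != Q, so use the chord formula.
s = (y2 - y1) / (x2 - x1) = (1) / (18) mod 23 = 9
x3 = s^2 - x1 - x2 mod 23 = 9^2 - 15 - 10 = 10
y3 = s (x1 - x3) - y1 mod 23 = 9 * (15 - 10) - 16 = 6

P + Q = (10, 6)


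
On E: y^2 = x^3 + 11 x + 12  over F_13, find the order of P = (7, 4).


Compute successive multiples of P until we hit O:
  1P = (7, 4)
  2P = (8, 12)
  3P = (10, 11)
  4P = (0, 8)
  5P = (5, 6)
  6P = (2, 4)
  7P = (4, 9)
  8P = (12, 0)
  ... (continuing to 16P)
  16P = O

ord(P) = 16


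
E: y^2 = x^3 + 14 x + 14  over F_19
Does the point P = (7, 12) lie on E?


Check whether y^2 = x^3 + 14 x + 14 (mod 19) for (x, y) = (7, 12).
LHS: y^2 = 12^2 mod 19 = 11
RHS: x^3 + 14 x + 14 = 7^3 + 14*7 + 14 mod 19 = 18
LHS != RHS

No, not on the curve


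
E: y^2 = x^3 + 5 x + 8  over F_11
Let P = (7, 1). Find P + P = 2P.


Doubling: s = (3 x1^2 + a) / (2 y1)
s = (3*7^2 + 5) / (2*1) mod 11 = 10
x3 = s^2 - 2 x1 mod 11 = 10^2 - 2*7 = 9
y3 = s (x1 - x3) - y1 mod 11 = 10 * (7 - 9) - 1 = 1

2P = (9, 1)


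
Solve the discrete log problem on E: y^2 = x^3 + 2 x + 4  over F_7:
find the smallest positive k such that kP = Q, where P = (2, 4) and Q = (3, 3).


Enumerate multiples of P until we hit Q = (3, 3):
  1P = (2, 4)
  2P = (3, 3)
Match found at i = 2.

k = 2


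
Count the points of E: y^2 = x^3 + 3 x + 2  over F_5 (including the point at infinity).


For each x in F_5, count y with y^2 = x^3 + 3 x + 2 mod 5:
  x = 1: RHS = 1, y in [1, 4]  -> 2 point(s)
  x = 2: RHS = 1, y in [1, 4]  -> 2 point(s)
Affine points: 4. Add the point at infinity: total = 5.

#E(F_5) = 5


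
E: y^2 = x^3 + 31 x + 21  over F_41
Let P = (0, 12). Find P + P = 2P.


Doubling: s = (3 x1^2 + a) / (2 y1)
s = (3*0^2 + 31) / (2*12) mod 41 = 3
x3 = s^2 - 2 x1 mod 41 = 3^2 - 2*0 = 9
y3 = s (x1 - x3) - y1 mod 41 = 3 * (0 - 9) - 12 = 2

2P = (9, 2)


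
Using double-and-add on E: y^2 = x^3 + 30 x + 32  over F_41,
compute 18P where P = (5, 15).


k = 18 = 10010_2 (binary, LSB first: 01001)
Double-and-add from P = (5, 15):
  bit 0 = 0: acc unchanged = O
  bit 1 = 1: acc = O + (33, 10) = (33, 10)
  bit 2 = 0: acc unchanged = (33, 10)
  bit 3 = 0: acc unchanged = (33, 10)
  bit 4 = 1: acc = (33, 10) + (39, 13) = (0, 27)

18P = (0, 27)


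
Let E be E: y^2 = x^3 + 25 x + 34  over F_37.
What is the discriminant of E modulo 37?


4 a^3 + 27 b^2 = 4*25^3 + 27*34^2 = 62500 + 31212 = 93712
Delta = -16 * (93712) = -1499392
Delta mod 37 = 33

Delta = 33 (mod 37)


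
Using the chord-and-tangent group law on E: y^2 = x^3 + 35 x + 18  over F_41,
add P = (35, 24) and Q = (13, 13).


P != Q, so use the chord formula.
s = (y2 - y1) / (x2 - x1) = (30) / (19) mod 41 = 21
x3 = s^2 - x1 - x2 mod 41 = 21^2 - 35 - 13 = 24
y3 = s (x1 - x3) - y1 mod 41 = 21 * (35 - 24) - 24 = 2

P + Q = (24, 2)


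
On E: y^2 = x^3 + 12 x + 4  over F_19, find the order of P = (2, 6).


Compute successive multiples of P until we hit O:
  1P = (2, 6)
  2P = (0, 17)
  3P = (14, 3)
  4P = (9, 10)
  5P = (6, 8)
  6P = (16, 6)
  7P = (1, 13)
  8P = (8, 17)
  ... (continuing to 23P)
  23P = O

ord(P) = 23


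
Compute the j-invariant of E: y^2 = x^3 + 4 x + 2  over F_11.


Delta = -16(4 a^3 + 27 b^2) mod 11 = 6
-1728 * (4 a)^3 = -1728 * (4*4)^3 mod 11 = 7
j = 7 * 6^(-1) mod 11 = 3

j = 3 (mod 11)


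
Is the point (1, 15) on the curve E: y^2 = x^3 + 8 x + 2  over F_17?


Check whether y^2 = x^3 + 8 x + 2 (mod 17) for (x, y) = (1, 15).
LHS: y^2 = 15^2 mod 17 = 4
RHS: x^3 + 8 x + 2 = 1^3 + 8*1 + 2 mod 17 = 11
LHS != RHS

No, not on the curve


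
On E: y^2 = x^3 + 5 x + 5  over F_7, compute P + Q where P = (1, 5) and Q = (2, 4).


P != Q, so use the chord formula.
s = (y2 - y1) / (x2 - x1) = (6) / (1) mod 7 = 6
x3 = s^2 - x1 - x2 mod 7 = 6^2 - 1 - 2 = 5
y3 = s (x1 - x3) - y1 mod 7 = 6 * (1 - 5) - 5 = 6

P + Q = (5, 6)


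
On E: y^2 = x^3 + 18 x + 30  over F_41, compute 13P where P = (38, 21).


k = 13 = 1101_2 (binary, LSB first: 1011)
Double-and-add from P = (38, 21):
  bit 0 = 1: acc = O + (38, 21) = (38, 21)
  bit 1 = 0: acc unchanged = (38, 21)
  bit 2 = 1: acc = (38, 21) + (30, 10) = (5, 9)
  bit 3 = 1: acc = (5, 9) + (24, 10) = (17, 40)

13P = (17, 40)


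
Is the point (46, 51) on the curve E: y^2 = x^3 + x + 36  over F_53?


Check whether y^2 = x^3 + 1 x + 36 (mod 53) for (x, y) = (46, 51).
LHS: y^2 = 51^2 mod 53 = 4
RHS: x^3 + 1 x + 36 = 46^3 + 1*46 + 36 mod 53 = 4
LHS = RHS

Yes, on the curve


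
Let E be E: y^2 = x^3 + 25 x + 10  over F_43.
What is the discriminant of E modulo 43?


4 a^3 + 27 b^2 = 4*25^3 + 27*10^2 = 62500 + 2700 = 65200
Delta = -16 * (65200) = -1043200
Delta mod 43 = 23

Delta = 23 (mod 43)


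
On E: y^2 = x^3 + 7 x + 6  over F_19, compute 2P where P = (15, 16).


Doubling: s = (3 x1^2 + a) / (2 y1)
s = (3*15^2 + 7) / (2*16) mod 19 = 13
x3 = s^2 - 2 x1 mod 19 = 13^2 - 2*15 = 6
y3 = s (x1 - x3) - y1 mod 19 = 13 * (15 - 6) - 16 = 6

2P = (6, 6)


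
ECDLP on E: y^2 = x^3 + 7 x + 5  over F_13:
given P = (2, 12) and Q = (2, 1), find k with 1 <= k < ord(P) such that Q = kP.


Enumerate multiples of P until we hit Q = (2, 1):
  1P = (2, 12)
  2P = (5, 10)
  3P = (5, 3)
  4P = (2, 1)
Match found at i = 4.

k = 4


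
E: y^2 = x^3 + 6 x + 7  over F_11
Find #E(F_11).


For each x in F_11, count y with y^2 = x^3 + 6 x + 7 mod 11:
  x = 1: RHS = 3, y in [5, 6]  -> 2 point(s)
  x = 2: RHS = 5, y in [4, 7]  -> 2 point(s)
  x = 9: RHS = 9, y in [3, 8]  -> 2 point(s)
  x = 10: RHS = 0, y in [0]  -> 1 point(s)
Affine points: 7. Add the point at infinity: total = 8.

#E(F_11) = 8


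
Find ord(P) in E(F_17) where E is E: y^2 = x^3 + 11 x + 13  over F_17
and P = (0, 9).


Compute successive multiples of P until we hit O:
  1P = (0, 9)
  2P = (2, 3)
  3P = (7, 12)
  4P = (14, 2)
  5P = (16, 16)
  6P = (16, 1)
  7P = (14, 15)
  8P = (7, 5)
  ... (continuing to 11P)
  11P = O

ord(P) = 11


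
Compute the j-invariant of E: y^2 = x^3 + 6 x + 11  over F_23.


Delta = -16(4 a^3 + 27 b^2) mod 23 = 6
-1728 * (4 a)^3 = -1728 * (4*6)^3 mod 23 = 20
j = 20 * 6^(-1) mod 23 = 11

j = 11 (mod 23)


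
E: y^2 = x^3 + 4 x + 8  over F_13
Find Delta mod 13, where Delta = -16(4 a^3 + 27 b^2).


4 a^3 + 27 b^2 = 4*4^3 + 27*8^2 = 256 + 1728 = 1984
Delta = -16 * (1984) = -31744
Delta mod 13 = 2

Delta = 2 (mod 13)


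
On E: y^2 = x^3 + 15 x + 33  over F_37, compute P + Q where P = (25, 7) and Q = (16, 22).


P != Q, so use the chord formula.
s = (y2 - y1) / (x2 - x1) = (15) / (28) mod 37 = 23
x3 = s^2 - x1 - x2 mod 37 = 23^2 - 25 - 16 = 7
y3 = s (x1 - x3) - y1 mod 37 = 23 * (25 - 7) - 7 = 0

P + Q = (7, 0)


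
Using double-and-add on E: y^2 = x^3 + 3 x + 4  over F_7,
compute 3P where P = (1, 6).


k = 3 = 11_2 (binary, LSB first: 11)
Double-and-add from P = (1, 6):
  bit 0 = 1: acc = O + (1, 6) = (1, 6)
  bit 1 = 1: acc = (1, 6) + (0, 5) = (0, 2)

3P = (0, 2)


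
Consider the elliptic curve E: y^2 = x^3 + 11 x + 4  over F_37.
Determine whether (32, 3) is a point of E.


Check whether y^2 = x^3 + 11 x + 4 (mod 37) for (x, y) = (32, 3).
LHS: y^2 = 3^2 mod 37 = 9
RHS: x^3 + 11 x + 4 = 32^3 + 11*32 + 4 mod 37 = 9
LHS = RHS

Yes, on the curve


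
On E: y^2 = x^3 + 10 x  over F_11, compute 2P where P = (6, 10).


Doubling: s = (3 x1^2 + a) / (2 y1)
s = (3*6^2 + 10) / (2*10) mod 11 = 7
x3 = s^2 - 2 x1 mod 11 = 7^2 - 2*6 = 4
y3 = s (x1 - x3) - y1 mod 11 = 7 * (6 - 4) - 10 = 4

2P = (4, 4)


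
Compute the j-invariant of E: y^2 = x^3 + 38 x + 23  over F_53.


Delta = -16(4 a^3 + 27 b^2) mod 53 = 33
-1728 * (4 a)^3 = -1728 * (4*38)^3 mod 53 = 5
j = 5 * 33^(-1) mod 53 = 13

j = 13 (mod 53)


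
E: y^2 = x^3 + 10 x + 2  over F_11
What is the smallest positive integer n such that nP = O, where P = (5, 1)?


Compute successive multiples of P until we hit O:
  1P = (5, 1)
  2P = (6, 6)
  3P = (3, 9)
  4P = (8, 0)
  5P = (3, 2)
  6P = (6, 5)
  7P = (5, 10)
  8P = O

ord(P) = 8


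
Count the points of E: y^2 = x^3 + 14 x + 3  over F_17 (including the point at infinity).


For each x in F_17, count y with y^2 = x^3 + 14 x + 3 mod 17:
  x = 1: RHS = 1, y in [1, 16]  -> 2 point(s)
  x = 3: RHS = 4, y in [2, 15]  -> 2 point(s)
  x = 4: RHS = 4, y in [2, 15]  -> 2 point(s)
  x = 7: RHS = 2, y in [6, 11]  -> 2 point(s)
  x = 8: RHS = 15, y in [7, 10]  -> 2 point(s)
  x = 9: RHS = 8, y in [5, 12]  -> 2 point(s)
  x = 10: RHS = 4, y in [2, 15]  -> 2 point(s)
  x = 11: RHS = 9, y in [3, 14]  -> 2 point(s)
  x = 13: RHS = 2, y in [6, 11]  -> 2 point(s)
  x = 14: RHS = 2, y in [6, 11]  -> 2 point(s)
  x = 15: RHS = 1, y in [1, 16]  -> 2 point(s)
Affine points: 22. Add the point at infinity: total = 23.

#E(F_17) = 23


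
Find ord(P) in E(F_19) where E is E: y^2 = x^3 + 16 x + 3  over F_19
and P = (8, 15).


Compute successive multiples of P until we hit O:
  1P = (8, 15)
  2P = (14, 8)
  3P = (1, 18)
  4P = (16, 2)
  5P = (11, 16)
  6P = (17, 1)
  7P = (18, 9)
  8P = (4, 13)
  ... (continuing to 25P)
  25P = O

ord(P) = 25


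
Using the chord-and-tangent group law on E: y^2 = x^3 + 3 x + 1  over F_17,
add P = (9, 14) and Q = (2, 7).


P != Q, so use the chord formula.
s = (y2 - y1) / (x2 - x1) = (10) / (10) mod 17 = 1
x3 = s^2 - x1 - x2 mod 17 = 1^2 - 9 - 2 = 7
y3 = s (x1 - x3) - y1 mod 17 = 1 * (9 - 7) - 14 = 5

P + Q = (7, 5)


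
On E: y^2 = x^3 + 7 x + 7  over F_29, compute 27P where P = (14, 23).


k = 27 = 11011_2 (binary, LSB first: 11011)
Double-and-add from P = (14, 23):
  bit 0 = 1: acc = O + (14, 23) = (14, 23)
  bit 1 = 1: acc = (14, 23) + (8, 13) = (13, 27)
  bit 2 = 0: acc unchanged = (13, 27)
  bit 3 = 1: acc = (13, 27) + (15, 23) = (5, 15)
  bit 4 = 1: acc = (5, 15) + (6, 2) = (13, 2)

27P = (13, 2)
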